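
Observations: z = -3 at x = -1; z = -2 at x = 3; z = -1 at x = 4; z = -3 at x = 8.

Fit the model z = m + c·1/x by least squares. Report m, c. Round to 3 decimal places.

Normal-equation sums: Σ1 = 4, Σ1/x = -7/24, Σ1/x·1/x = 685/576.
And Σz = -9, Σ1/x·z = 41/24.
So MᵀM·[m, c]ᵀ = Mᵀz: [[4, -7/24]; [-7/24, 685/576]]·[m, c]ᵀ = [-9, 41/24]ᵀ.
Δ = 4·(685/576) − (-7/24)² = 299/64.
m = ((-9)·(685/576) − (-7/24)·(41/24))/(299/64) = -5878/2691; c = (4·(41/24) − (-7/24)·(-9))/(299/64) = 808/897.

m = -2.184, c = 0.901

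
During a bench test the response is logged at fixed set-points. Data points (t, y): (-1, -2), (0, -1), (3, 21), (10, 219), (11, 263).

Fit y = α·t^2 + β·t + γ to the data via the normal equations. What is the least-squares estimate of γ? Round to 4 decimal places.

Compute the Gram sums: Σt^2·t^2 = 24723, Σt^2·t = 2357, Σt^2 = 231, Σt·t = 231, Σt = 23, Σ1 = 5.
And Σt^2·y = 53910, Σt·y = 5148, Σy = 500.
So AᵀA·[α, β, γ]ᵀ = Aᵀy: [[24723, 2357, 231]; [2357, 231, 23]; [231, 23, 5]]·[α, β, γ]ᵀ = [53910, 5148, 500]ᵀ.
Solving the 3×3 system (Gaussian elimination) gives α = 213701/104611, β = 170268/104611, γ = -195119/104611.

γ = -1.8652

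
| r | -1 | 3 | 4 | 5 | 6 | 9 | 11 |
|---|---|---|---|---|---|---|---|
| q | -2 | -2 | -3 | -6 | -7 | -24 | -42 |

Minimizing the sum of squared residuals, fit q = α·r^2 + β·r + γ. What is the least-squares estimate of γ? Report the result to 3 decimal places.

γ = -0.752

Setting ∂/∂α … = 0 gives: 23461·α + 2491·β + 289·γ = -7496;  2491·α + 289·β + 37·γ = -766;  289·α + 37·β + 7·γ = -86.
(Σr^2·r^2 = 23461, Σr^2·r = 2491, Σr^2 = 289, Σr·r = 289, Σr = 37, Σ1 = 7, Σr^2·q = -7496, Σr·q = -766, Σq = -86.)
Solving the 3×3 system (Gaussian elimination) gives α = -40003/86907, β = 122818/86907, γ = -21781/28969.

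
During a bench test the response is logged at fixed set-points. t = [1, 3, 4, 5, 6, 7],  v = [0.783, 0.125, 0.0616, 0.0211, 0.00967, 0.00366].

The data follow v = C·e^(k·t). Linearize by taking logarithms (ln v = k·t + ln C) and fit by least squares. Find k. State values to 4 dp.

With ln vᵢ as the transformed response and tᵢ as the regressor:
Σt = 26.0000, Σ(t)² = 136.0000, Σln v = -19.2187, Σt·ln v = -104.0281.
Equations: 136.0000·k + 26.0000·ln C = -104.0281;  26.0000·k + 6·ln C = -19.2187.
Solving (det = 140.0000): k = -0.88917, ln C = 0.64996.

k = -0.8892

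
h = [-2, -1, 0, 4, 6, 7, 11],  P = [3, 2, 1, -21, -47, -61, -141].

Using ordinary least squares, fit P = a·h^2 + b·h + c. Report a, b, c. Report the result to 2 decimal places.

From the data, Σh^2·h^2 = 18611, Σh^2·h = 1945, Σh^2 = 227, Σh·h = 227, Σh = 25, Σ1 = 7.
And Σh^2·P = -22064, Σh·P = -2352, ΣP = -264.
Normal equations: [[18611, 1945, 227]; [1945, 227, 25]; [227, 25, 7]]·[a, b, c]ᵀ = [-22064, -2352, -264]ᵀ.
Row-reducing yields a = -57130/57453, b = -117328/57453, c = 3178/1741.

a = -0.99, b = -2.04, c = 1.83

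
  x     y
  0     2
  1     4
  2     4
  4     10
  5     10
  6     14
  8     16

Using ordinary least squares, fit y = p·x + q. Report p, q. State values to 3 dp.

p = 1.844, q = 1.723

Entries of MᵀM: Σx·x = 146, Σx = 26, Σ1 = 7.
Moment sums: Σx·y = 314, Σy = 60.
Determinant 146·7 − 26² = 346.
p = (314·7 − 26·60)/346 = 319/173; q = (146·60 − 26·314)/346 = 298/173.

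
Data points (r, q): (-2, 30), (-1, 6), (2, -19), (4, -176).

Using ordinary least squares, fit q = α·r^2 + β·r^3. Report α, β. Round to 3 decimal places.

Sums needed: Σr^2·r^2 = 289, Σr^2·r^3 = 1023, Σr^3·r^3 = 4225.
Moment sums: Σr^2·q = -2766, Σr^3·q = -11662.
AᵀA·[α, β]ᵀ = Aᵀq becomes [[289, 1023]; [1023, 4225]]·[α, β]ᵀ = [-2766, -11662]ᵀ.
Eliminating β: 4225·(row 1) − 1023·(row 2) gives 174496·α = 4225·(-2766) − 1023·(-11662) = 243876, so α = 60969/43624.
Then β = ((-11662) − 1023·(60969/43624))/4225 = -135175/43624.

α = 1.398, β = -3.099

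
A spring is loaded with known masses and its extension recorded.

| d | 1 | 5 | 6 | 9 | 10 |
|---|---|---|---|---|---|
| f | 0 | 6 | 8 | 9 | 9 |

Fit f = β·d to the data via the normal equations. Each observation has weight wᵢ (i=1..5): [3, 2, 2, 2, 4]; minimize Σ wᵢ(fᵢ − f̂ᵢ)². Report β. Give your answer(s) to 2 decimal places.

β = 0.99

The normal system MᵀWM·[β]ᵀ = MᵀWf is [[687]]·[β]ᵀ = [678]ᵀ.
Hence β = 678 / 687 ≈ 0.9869.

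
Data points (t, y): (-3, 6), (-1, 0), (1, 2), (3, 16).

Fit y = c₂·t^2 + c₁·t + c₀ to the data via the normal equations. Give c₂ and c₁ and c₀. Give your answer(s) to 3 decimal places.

c₂ = 1.250, c₁ = 1.600, c₀ = -0.250

Sums needed: Σt^2·t^2 = 164, Σt^2·t = 0, Σt^2 = 20, Σt·t = 20, Σt = 0, Σ1 = 4.
For Aᵀy: Σt^2·y = 200, Σt·y = 32, Σy = 24.
Row-reducing yields c₂ = 5/4, c₁ = 8/5, c₀ = -1/4.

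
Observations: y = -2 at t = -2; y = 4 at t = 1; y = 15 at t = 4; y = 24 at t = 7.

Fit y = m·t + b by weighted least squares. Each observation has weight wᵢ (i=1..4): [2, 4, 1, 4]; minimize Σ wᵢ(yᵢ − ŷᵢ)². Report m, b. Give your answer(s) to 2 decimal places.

m = 3.04, b = 2.33

Setting ∂/∂m … = 0 gives: 224·m + 32·b = 756;  32·m + 11·b = 123.
(Σwᵢ·t·t = 224, Σwᵢ·t = 32, Σwᵢ·1 = 11, Σwᵢ·t·y = 756, Σwᵢ·y = 123.)
Eliminating b: 11·(row 1) − 32·(row 2) gives 1440·m = 11·756 − 32·123 = 4380, so m = 73/24.
Then b = (123 − 32·(73/24))/11 = 7/3.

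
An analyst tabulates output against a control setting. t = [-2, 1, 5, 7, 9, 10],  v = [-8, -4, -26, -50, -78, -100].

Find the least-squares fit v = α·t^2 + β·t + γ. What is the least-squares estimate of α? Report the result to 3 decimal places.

α = -0.995

Setting ∂/∂α … = 0 gives: 19604·α + 2190·β + 260·γ = -19454;  2190·α + 260·β + 30·γ = -2170;  260·α + 30·β + 6·γ = -266.
Inverting the 3×3 Gram matrix, [α, β, γ]ᵀ = [-18661/18751, 7795/18751, -61626/18751]ᵀ.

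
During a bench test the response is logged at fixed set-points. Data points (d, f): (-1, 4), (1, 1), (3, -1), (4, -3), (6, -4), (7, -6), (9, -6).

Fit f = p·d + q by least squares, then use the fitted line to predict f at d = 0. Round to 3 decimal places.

From the data, Σd·d = 193, Σd = 29, Σ1 = 7.
Moment sums: Σd·f = -138, Σf = -15.
So AᵀA·[p, q]ᵀ = Aᵀf: [[193, 29]; [29, 7]]·[p, q]ᵀ = [-138, -15]ᵀ.
det = 193·7 − 29² = 510.
p = ((-138)·7 − 29·(-15))/510 = -177/170; q = (193·(-15) − 29·(-138))/510 = 369/170.
At d = 0: f̂ = (-177/170)·(0) + (369/170)·(1) = 369/170.

f̂ = 2.171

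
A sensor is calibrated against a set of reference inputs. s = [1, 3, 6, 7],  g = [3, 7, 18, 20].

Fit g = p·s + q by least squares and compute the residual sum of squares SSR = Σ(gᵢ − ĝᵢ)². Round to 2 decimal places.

Entries of XᵀX: Σs·s = 95, Σs = 17, Σ1 = 4.
Moment sums: Σs·g = 272, Σg = 48.
det = 95·4 − 17² = 91.
p = (272·4 − 17·48)/91 = 272/91; q = (95·48 − 17·272)/91 = -64/91.
Residuals: 5/7, -115/91, 10/13, -20/91; SSR = 250/91.

SSR = 2.75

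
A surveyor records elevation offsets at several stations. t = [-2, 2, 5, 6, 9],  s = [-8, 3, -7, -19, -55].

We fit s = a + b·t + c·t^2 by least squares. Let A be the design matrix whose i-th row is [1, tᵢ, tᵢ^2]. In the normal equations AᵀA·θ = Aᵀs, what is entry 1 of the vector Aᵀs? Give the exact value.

Entry 1 ↔ basis 1, so (Aᵀs)_{1} = Σᵢ sᵢ = (1)·(-8) + (1)·(3) + (1)·(-7) + (1)·(-19) + (1)·(-55) = -86.

-86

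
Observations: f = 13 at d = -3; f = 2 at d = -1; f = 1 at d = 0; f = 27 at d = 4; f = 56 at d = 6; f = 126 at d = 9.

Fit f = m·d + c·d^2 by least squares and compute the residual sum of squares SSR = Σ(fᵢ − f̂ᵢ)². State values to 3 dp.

The normal system XᵀX·[m, c]ᵀ = Xᵀf is [[143, 981]; [981, 8195]]·[m, c]ᵀ = [1537, 12773]ᵀ.
det = 143·8195 − 981² = 209524.
m = (1537·8195 − 981·12773)/209524 = 32701/104762; c = (143·12773 − 981·1537)/209524 = 159371/104762.
Residuals: 12835/52381, 41427/52381, 1, 73917/52381, -33445/52381, -1674/52381; SSR = 214005/52381.

SSR = 4.086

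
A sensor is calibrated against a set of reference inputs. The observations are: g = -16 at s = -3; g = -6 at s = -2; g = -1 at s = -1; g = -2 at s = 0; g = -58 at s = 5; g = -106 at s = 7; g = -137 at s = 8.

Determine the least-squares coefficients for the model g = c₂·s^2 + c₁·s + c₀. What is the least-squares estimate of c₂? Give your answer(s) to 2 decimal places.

c₂ = -1.95

The normal equations are: 7220·c₂ + 944·c₁ + 152·c₀ = -15581;  944·c₂ + 152·c₁ + 14·c₀ = -2067;  152·c₂ + 14·c₁ + 7·c₀ = -326.
(Σs^2·s^2 = 7220, Σs^2·s = 944, Σs^2 = 152, Σs·s = 152, Σs = 14, Σ1 = 7, Σs^2·g = -15581, Σs·g = -2067, Σg = -326.)
Inverting the 3×3 Gram matrix, [c₂, c₁, c₀]ᵀ = [-260165/133716, -183085/133716, -35313/22286]ᵀ.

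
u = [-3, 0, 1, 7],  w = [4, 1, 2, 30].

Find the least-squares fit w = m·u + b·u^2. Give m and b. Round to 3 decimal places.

The normal system AᵀA·[m, b]ᵀ = Aᵀw is [[59, 317]; [317, 2483]]·[m, b]ᵀ = [200, 1508]ᵀ.
Eliminating b: 2483·(row 1) − 317·(row 2) gives 46008·m = 2483·200 − 317·1508 = 18564, so m = 1547/3834.
Then b = (1508 − 317·(1547/3834))/2483 = 2131/3834.

m = 0.403, b = 0.556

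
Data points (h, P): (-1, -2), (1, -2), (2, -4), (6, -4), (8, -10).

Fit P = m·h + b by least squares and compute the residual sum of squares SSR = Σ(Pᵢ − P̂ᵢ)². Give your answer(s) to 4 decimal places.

MᵀM·[m, b]ᵀ = MᵀP reads: 106·m + 16·b = -112;  16·m + 5·b = -22.
det = 106·5 − 16² = 274.
m = ((-112)·5 − 16·(-22))/274 = -104/137; b = (106·(-22) − 16·(-112))/274 = -270/137.
Residuals: -108/137, 100/137, -70/137, 346/137, -268/137; SSR = 1592/137.

SSR = 11.6204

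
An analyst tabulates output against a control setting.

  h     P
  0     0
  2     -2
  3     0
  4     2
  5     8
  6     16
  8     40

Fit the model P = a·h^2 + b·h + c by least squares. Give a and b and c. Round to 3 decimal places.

a = 1.088, b = -3.850, c = 0.599

Entries of XᵀX: Σh^2·h^2 = 6370, Σh^2·h = 952, Σh^2 = 154, Σh·h = 154, Σh = 28, Σ1 = 7.
And Σh^2·P = 3360, Σh·P = 460, ΣP = 64.
So XᵀX·[a, b, c]ᵀ = XᵀP: [[6370, 952, 154]; [952, 154, 28]; [154, 28, 7]]·[a, b, c]ᵀ = [3360, 460, 64]ᵀ.
Solving the 3×3 system (Gaussian elimination) gives a = 160/147, b = -566/147, c = 88/147.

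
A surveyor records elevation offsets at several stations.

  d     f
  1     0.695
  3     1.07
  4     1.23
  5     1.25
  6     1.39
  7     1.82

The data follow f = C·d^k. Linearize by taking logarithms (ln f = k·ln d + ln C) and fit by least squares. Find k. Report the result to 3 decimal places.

k = 0.437

With ln fᵢ as the transformed response and ln dᵢ as the regressor:
Σln d = 7.8320, Σ(ln d)² = 12.7160, Σln f = 1.0621, Σln d·ln f = 2.4758.
Normal system: [[12.7160, 7.8320]; [7.8320, 6]]·[k, ln C]ᵀ = [2.4758, 1.0621]ᵀ.
Slope k = (n·Σln d·ln f − Σln d·Σln f)/(n·Σ(ln d)² − (Σln d)²) = (6·2.4758 − 7.8320·1.0621)/14.9557 = 0.43703; ln C = (Σln f − k·Σln d)/n = -0.39345.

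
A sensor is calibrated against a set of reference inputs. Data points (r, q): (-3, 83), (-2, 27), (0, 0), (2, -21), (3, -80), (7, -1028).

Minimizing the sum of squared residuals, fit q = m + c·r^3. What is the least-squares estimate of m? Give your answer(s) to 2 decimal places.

m = 1.81

Normal-equation sums: Σ1 = 6, Σr^3 = 343, Σr^3·r^3 = 119235.
For Aᵀq: Σq = -1019, Σr^3·q = -357389.
Determinant 6·119235 − 343² = 597761.
m = ((-1019)·119235 − 343·(-357389))/597761 = 1083962/597761; c = (6·(-357389) − 343·(-1019))/597761 = -1794817/597761.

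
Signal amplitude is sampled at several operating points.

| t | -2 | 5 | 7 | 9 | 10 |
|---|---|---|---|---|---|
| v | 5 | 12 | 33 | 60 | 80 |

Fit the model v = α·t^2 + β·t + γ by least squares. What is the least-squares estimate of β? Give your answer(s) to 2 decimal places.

Sums needed: Σt^2·t^2 = 19603, Σt^2·t = 2189, Σt^2 = 259, Σt·t = 259, Σt = 29, Σ1 = 5.
Right-hand side: Σt^2·v = 14797, Σt·v = 1621, Σv = 190.
So MᵀM·[α, β, γ]ᵀ = Mᵀv: [[19603, 2189, 259]; [2189, 259, 29]; [259, 29, 5]]·[α, β, γ]ᵀ = [14797, 1621, 190]ᵀ.
Inverting the 3×3 Gram matrix, [α, β, γ]ᵀ = [116831/112584, -240181/112584, -31717/9382]ᵀ.

β = -2.13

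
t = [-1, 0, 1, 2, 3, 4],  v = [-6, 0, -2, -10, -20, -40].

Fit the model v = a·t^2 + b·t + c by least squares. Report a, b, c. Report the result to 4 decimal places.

From the data, Σt^2·t^2 = 355, Σt^2·t = 99, Σt^2 = 31, Σt·t = 31, Σt = 9, Σ1 = 6.
Right-hand side: Σt^2·v = -868, Σt·v = -236, Σv = -78.
MᵀM·[a, b, c]ᵀ = Mᵀv becomes [[355, 99, 31]; [99, 31, 9]; [31, 9, 6]]·[a, b, c]ᵀ = [-868, -236, -78]ᵀ.
Row-reducing yields a = -81/28, b = 263/140, c = -61/70.

a = -2.8929, b = 1.8786, c = -0.8714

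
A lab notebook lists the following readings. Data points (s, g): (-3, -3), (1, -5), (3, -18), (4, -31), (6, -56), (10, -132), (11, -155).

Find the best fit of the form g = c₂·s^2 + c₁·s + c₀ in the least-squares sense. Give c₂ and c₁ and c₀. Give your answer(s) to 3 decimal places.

c₂ = -1.013, c₁ = -2.836, c₀ = -1.940

Entries of MᵀM: Σs^2·s^2 = 26356, Σs^2·s = 2612, Σs^2 = 292, Σs·s = 292, Σs = 32, Σ1 = 7.
Moment sums: Σs^2·g = -34661, Σs·g = -3535, Σg = -400.
Inverting the 3×3 Gram matrix, [c₂, c₁, c₀]ᵀ = [-25661/25344, -71887/25344, -12293/6336]ᵀ.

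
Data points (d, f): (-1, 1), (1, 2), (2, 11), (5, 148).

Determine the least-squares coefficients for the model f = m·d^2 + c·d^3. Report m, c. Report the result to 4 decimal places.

m = 0.8862, c = 1.0064

Setting ∂/∂m … = 0 gives: 643·m + 3157·c = 3747;  3157·m + 15691·c = 18589.
(Σd^2·d^2 = 643, Σd^2·d^3 = 3157, Σd^3·d^3 = 15691, Σd^2·f = 3747, Σd^3·f = 18589.)
Eliminating c: 15691·(row 1) − 3157·(row 2) gives 122664·m = 15691·3747 − 3157·18589 = 108704, so m = 13588/15333.
Then c = (18589 − 3157·(13588/15333))/15691 = 15431/15333.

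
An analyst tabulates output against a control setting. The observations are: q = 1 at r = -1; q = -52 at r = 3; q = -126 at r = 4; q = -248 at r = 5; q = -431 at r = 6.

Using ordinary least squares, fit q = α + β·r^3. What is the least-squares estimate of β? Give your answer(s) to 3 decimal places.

β = -1.996

Sums needed: Σ1 = 5, Σr^3 = 431, Σr^3·r^3 = 67107.
For Mᵀq: Σq = -856, Σr^3·q = -133565.
Eliminating β: 67107·(row 1) − 431·(row 2) gives 149774·α = 67107·(-856) − 431·(-133565) = 122923, so α = 122923/149774.
Then β = ((-133565) − 431·(122923/149774))/67107 = -298889/149774.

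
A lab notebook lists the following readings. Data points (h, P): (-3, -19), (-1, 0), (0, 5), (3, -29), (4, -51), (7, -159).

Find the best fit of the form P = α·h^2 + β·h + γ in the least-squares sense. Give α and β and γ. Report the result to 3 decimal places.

α = -3.104, β = -1.478, γ = 3.760

Forming MᵀM = [[2820, 406, 84]; [406, 84, 10]; [84, 10, 6]] and MᵀP = [-9039, -1347, -253]ᵀ gives MᵀM·[α, β, γ]ᵀ = MᵀP.
Inverting the 3×3 Gram matrix, [α, β, γ]ᵀ = [-185989/59910, -29523/19970, 112628/29955]ᵀ.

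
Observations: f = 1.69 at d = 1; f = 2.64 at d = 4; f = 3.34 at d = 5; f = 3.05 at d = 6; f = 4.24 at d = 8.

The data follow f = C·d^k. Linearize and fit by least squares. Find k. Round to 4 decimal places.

k = 0.4064

Taking logs, ln f = k·ln d + ln C, so regress ln f on ln d.
XᵀX = [[12.0466, 6.8669]; [6.8669, 5]], rhs = [8.2887, 5.2612]ᵀ  (here Σln d = 6.8669, Σ(ln d)² = 12.0466, Σln f = 5.2612, Σln d·ln f = 8.2887).
Solving (det = 13.0781): k = 0.40642, ln C = 0.49407.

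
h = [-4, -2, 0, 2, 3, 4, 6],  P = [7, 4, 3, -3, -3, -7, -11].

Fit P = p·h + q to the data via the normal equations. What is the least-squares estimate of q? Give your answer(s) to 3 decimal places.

q = 0.885

Normal-equation sums: Σh·h = 85, Σh = 9, Σ1 = 7.
For XᵀP: Σh·P = -145, ΣP = -10.
Normal equations: [[85, 9]; [9, 7]]·[p, q]ᵀ = [-145, -10]ᵀ.
Δ = 85·7 − 9² = 514.
p = ((-145)·7 − 9·(-10))/514 = -925/514; q = (85·(-10) − 9·(-145))/514 = 455/514.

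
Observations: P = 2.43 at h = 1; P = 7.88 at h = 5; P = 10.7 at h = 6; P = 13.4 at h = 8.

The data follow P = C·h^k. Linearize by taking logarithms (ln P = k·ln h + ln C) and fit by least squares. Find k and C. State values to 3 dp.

k = 0.810, C = 2.387

Let Y = ln P. Fitting Y = k·ln h + ln C by least squares:
AᵀA = [[10.1248, 5.4806]; [5.4806, 4]], rhs = [12.9660, 7.9177]ᵀ  (here Σln h = 5.4806, Σ(ln h)² = 10.1248, Σln P = 7.9177, Σln h·ln P = 12.9660).
Slope k = (n·Σln h·ln P − Σln h·Σln P)/(n·Σ(ln h)² − (Σln h)²) = (4·12.9660 − 5.4806·7.9177)/10.4617 = 0.80961; ln C = (Σln P − k·Σln h)/n = 0.87014, so C = exp(0.87014) = 2.38725.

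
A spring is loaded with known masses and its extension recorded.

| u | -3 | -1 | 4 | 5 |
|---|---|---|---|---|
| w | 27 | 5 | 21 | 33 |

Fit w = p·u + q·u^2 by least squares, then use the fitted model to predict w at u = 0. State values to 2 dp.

Normal-equation sums: Σu·u = 51, Σu·u^2 = 161, Σu^2·u^2 = 963.
Moment sums: Σu·w = 163, Σu^2·w = 1409.
Normal equations: [[51, 161]; [161, 963]]·[p, q]ᵀ = [163, 1409]ᵀ.
Δ = 51·963 − 161² = 23192.
p = (163·963 − 161·1409)/23192 = -8735/2899; q = (51·1409 − 161·163)/23192 = 5702/2899.
At u = 0: ŵ = (-8735/2899)·(0) + (5702/2899)·(0) = 0.

ŵ = 0.00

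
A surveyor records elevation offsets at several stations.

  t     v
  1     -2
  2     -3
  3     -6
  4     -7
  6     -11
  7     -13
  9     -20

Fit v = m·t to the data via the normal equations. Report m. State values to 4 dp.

m = -1.9949

Compute the Gram sums: Σt·t = 196.
And Σt·v = -391.
Normal equations: [[196]]·[m]ᵀ = [-391]ᵀ.
Hence m = -391 / 196 ≈ -1.9949.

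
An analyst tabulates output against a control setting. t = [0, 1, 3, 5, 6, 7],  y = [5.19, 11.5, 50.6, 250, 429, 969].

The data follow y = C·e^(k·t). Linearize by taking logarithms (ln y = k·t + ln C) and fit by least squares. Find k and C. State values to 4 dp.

k = 0.7439, C = 5.3896

Let Y = ln y. Fitting Y = k·t + ln C by least squares:
Σt = 22.0000, Σ(t)² = 120.0000, Σln y = 26.4722, Σt·ln y = 126.3241.
Equations: 120.0000·k + 22.0000·ln C = 126.3241;  22.0000·k + 6·ln C = 26.4722.
Solving (det = 236.0000): k = 0.74388, ln C = 1.68447, so C = exp(1.68447) = 5.38961.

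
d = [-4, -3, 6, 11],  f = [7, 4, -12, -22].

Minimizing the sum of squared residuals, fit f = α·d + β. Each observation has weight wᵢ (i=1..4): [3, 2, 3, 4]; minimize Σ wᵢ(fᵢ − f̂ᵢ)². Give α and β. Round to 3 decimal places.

α = -1.900, β = -0.950

Setting ∂/∂α … = 0 gives: 658·α + 44·β = -1292;  44·α + 12·β = -95.
(Σwᵢ·d·d = 658, Σwᵢ·d = 44, Σwᵢ·1 = 12, Σwᵢ·d·f = -1292, Σwᵢ·f = -95.)
Δ = 658·12 − 44² = 5960.
α = ((-1292)·12 − 44·(-95))/5960 = -19/10; β = (658·(-95) − 44·(-1292))/5960 = -19/20.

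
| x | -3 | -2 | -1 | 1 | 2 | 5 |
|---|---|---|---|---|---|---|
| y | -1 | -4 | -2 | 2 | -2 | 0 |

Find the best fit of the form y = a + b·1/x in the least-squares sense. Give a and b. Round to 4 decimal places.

a = -1.1232, b = 1.9552

Normal-equation sums: Σ1 = 6, Σ1/x = -2/15, Σ1/x·1/x = 1193/450.
Right-hand side: Σy = -7, Σ1/x·y = 16/3.
Normal equations: [[6, -2/15]; [-2/15, 1193/450]]·[a, b]ᵀ = [-7, 16/3]ᵀ.
Δ = 6·(1193/450) − (-2/15)² = 143/9.
a = ((-7)·(1193/450) − (-2/15)·(16/3))/(143/9) = -8031/7150; b = (6·(16/3) − (-2/15)·(-7))/(143/9) = 1398/715.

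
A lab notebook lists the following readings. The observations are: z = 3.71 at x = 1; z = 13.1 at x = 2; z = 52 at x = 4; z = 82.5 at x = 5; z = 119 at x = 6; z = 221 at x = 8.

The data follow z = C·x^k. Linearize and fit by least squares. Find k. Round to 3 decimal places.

Let Y = ln z. Fitting Y = k·ln x + ln C by least squares:
Σln x = 7.5601, Σ(ln x)² = 12.5270, Σln z = 22.4250, Σln x·ln z = 34.1511.
Equations: 12.5270·k + 7.5601·ln C = 34.1511;  7.5601·k + 6·ln C = 22.4250.
Slope k = (n·Σln x·ln z − Σln x·Σln z)/(n·Σ(ln x)² − (Σln x)²) = (6·34.1511 − 7.5601·22.4250)/18.0074 = 1.96431; ln C = (Σln z − k·Σln x)/n = 1.26244.

k = 1.964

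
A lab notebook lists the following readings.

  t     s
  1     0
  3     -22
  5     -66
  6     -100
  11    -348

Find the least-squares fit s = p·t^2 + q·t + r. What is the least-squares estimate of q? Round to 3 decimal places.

Sums needed: Σt^2·t^2 = 16644, Σt^2·t = 1700, Σt^2 = 192, Σt·t = 192, Σt = 26, Σ1 = 5.
And Σt^2·s = -47556, Σt·s = -4824, Σs = -536.
Solving the 3×3 system (Gaussian elimination) gives p = -32213/10738, q = 12843/10738, r = 1363/767.

q = 1.196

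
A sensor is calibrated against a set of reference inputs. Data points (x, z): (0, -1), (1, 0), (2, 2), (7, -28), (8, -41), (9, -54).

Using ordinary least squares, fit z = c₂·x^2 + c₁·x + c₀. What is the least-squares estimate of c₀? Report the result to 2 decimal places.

From the data, Σx^2·x^2 = 13075, Σx^2·x = 1593, Σx^2 = 199, Σx·x = 199, Σx = 27, Σ1 = 6.
And Σx^2·z = -8362, Σx·z = -1006, Σz = -122.
MᵀM·[c₂, c₁, c₀]ᵀ = Mᵀz becomes [[13075, 1593, 199]; [1593, 199, 27]; [199, 27, 6]]·[c₂, c₁, c₀]ᵀ = [-8362, -1006, -122]ᵀ.
Row-reducing yields c₂ = -38/37, c₁ = 19192/5735, c₀ = -7624/5735.

c₀ = -1.33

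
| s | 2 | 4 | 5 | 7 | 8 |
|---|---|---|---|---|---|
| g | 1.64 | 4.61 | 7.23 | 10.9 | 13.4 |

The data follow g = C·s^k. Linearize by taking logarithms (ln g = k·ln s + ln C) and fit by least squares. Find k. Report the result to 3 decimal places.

Taking logs, ln g = k·ln s + ln C, so regress ln g on ln s.
Σln s = 7.7142, Σ(ln s)² = 13.1032, Σln g = 8.9852, Σln s·ln g = 15.6903.
Normal system: [[13.1032, 7.7142]; [7.7142, 5]]·[k, ln C]ᵀ = [15.6903, 8.9852]ᵀ.
Solving (det = 6.0066): k = 1.52129, ln C = -0.55009.

k = 1.521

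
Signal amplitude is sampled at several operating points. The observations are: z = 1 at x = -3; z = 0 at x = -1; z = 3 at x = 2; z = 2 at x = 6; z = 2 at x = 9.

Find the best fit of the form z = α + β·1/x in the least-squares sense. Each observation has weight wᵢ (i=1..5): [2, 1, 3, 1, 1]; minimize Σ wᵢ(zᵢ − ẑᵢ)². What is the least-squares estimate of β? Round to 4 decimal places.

The normal system MᵀWM·[α, β]ᵀ = MᵀWz is [[8, 1/9]; [1/9, 163/81]]·[α, β]ᵀ = [15, 79/18]ᵀ.
Eliminating β: (163/81)·(row 1) − (1/9)·(row 2) gives (1303/81)·α = (163/81)·15 − (1/9)·(79/18) = 4811/162, so α = 4811/2606.
Then β = ((79/18) − (1/9)·(4811/2606))/(163/81) = 2709/1303.

β = 2.0790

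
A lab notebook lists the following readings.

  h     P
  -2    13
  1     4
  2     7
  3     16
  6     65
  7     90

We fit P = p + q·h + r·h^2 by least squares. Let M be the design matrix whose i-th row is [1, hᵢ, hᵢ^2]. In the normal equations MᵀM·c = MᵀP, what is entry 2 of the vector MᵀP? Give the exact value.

1060

Entry 2 ↔ basis h, so (MᵀP)_{2} = Σᵢ (h)·Pᵢ = (-2)·(13) + (1)·(4) + (2)·(7) + (3)·(16) + (6)·(65) + (7)·(90) = 1060.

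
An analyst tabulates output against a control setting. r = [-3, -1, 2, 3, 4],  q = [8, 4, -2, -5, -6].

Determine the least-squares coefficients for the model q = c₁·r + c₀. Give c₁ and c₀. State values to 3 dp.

c₁ = -2.059, c₀ = 1.859

The normal system XᵀX·[c₁, c₀]ᵀ = Xᵀq is [[39, 5]; [5, 5]]·[c₁, c₀]ᵀ = [-71, -1]ᵀ.
Determinant 39·5 − 5² = 170.
c₁ = ((-71)·5 − 5·(-1))/170 = -35/17; c₀ = (39·(-1) − 5·(-71))/170 = 158/85.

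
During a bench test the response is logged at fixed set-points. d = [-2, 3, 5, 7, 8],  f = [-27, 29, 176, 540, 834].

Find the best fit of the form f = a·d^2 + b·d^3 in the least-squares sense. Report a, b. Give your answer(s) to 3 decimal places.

From the data, Σd^2·d^2 = 7219, Σd^2·d^3 = 52911, Σd^3·d^3 = 396211.
Right-hand side: Σd^2·f = 84389, Σd^3·f = 635227.
AᵀA·[a, b]ᵀ = Aᵀf becomes [[7219, 52911]; [52911, 396211]]·[a, b]ᵀ = [84389, 635227]ᵀ.
Eliminating b: 396211·(row 1) − 52911·(row 2) gives 60673288·a = 396211·84389 − 52911·635227 = -174645718, so a = -6717143/2333588.
Then b = (635227 − 52911·(-6717143/2333588))/396211 = 4638359/2333588.

a = -2.878, b = 1.988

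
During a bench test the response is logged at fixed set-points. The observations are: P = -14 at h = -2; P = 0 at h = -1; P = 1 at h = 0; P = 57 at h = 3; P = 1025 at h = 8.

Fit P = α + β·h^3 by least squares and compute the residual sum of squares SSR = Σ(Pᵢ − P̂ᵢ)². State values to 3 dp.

SSR = 2.105

From the data, Σ1 = 5, Σh^3 = 530, Σh^3·h^3 = 262938.
And ΣP = 1069, Σh^3·P = 526451.
Normal equations: [[5, 530]; [530, 262938]]·[α, β]ᵀ = [1069, 526451]ᵀ.
Determinant 5·262938 − 530² = 1033790.
α = (1069·262938 − 530·526451)/1033790 = 1030846/516895; β = (5·526451 − 530·1069)/1033790 = 413137/206758.
Residuals: -244/27205, 3993/1033790, -513951/516895, 1090843/1033790, -28831/516895; SSR = 2176407/1033790.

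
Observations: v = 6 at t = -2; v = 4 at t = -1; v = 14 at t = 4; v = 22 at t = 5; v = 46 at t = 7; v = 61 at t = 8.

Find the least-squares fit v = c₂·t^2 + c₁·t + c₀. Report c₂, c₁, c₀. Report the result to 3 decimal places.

c₂ = 1.052, c₁ = -0.923, c₀ = 0.851

Setting ∂/∂c₂ … = 0 gives: 7395·c₂ + 1035·c₁ + 159·c₀ = 6960;  1035·c₂ + 159·c₁ + 21·c₀ = 960;  159·c₂ + 21·c₁ + 6·c₀ = 153.
(Σt^2·t^2 = 7395, Σt^2·t = 1035, Σt^2 = 159, Σt·t = 159, Σt = 21, Σ1 = 6, Σt^2·v = 6960, Σt·v = 960, Σv = 153.)
Row-reducing yields c₂ = 5033/4784, c₁ = -4415/4784, c₀ = 2035/2392.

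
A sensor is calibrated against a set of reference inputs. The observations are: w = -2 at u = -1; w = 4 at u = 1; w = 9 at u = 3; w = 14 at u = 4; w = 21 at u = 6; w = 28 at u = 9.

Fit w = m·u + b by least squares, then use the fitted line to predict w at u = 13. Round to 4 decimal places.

Entries of XᵀX: Σu·u = 144, Σu = 22, Σ1 = 6.
And Σu·w = 467, Σw = 74.
Normal equations: [[144, 22]; [22, 6]]·[m, b]ᵀ = [467, 74]ᵀ.
Eliminating b: 6·(row 1) − 22·(row 2) gives 380·m = 6·467 − 22·74 = 1174, so m = 587/190.
Then b = (74 − 22·(587/190))/6 = 191/190.
At u = 13: ŵ = (587/190)·(13) + (191/190)·(1) = 3911/95.

ŵ = 41.1684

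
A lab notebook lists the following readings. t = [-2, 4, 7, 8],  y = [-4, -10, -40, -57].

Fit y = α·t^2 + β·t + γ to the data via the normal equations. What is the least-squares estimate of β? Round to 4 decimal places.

With design matrix A, AᵀA = [[6769, 911, 133]; [911, 133, 17]; [133, 17, 4]] and Aᵀy = [-5784, -768, -111]ᵀ.
Row-reducing yields α = -5497/5116, β = 6337/5116, γ = 6937/2558.

β = 1.2387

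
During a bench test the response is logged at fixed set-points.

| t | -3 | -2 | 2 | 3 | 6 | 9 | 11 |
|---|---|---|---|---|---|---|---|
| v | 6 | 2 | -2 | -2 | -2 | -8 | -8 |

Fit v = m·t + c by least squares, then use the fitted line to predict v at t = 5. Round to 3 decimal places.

v̂ = -3.167

Sums needed: Σt·t = 264, Σt = 26, Σ1 = 7.
Right-hand side: Σt·v = -204, Σv = -14.
So XᵀX·[m, c]ᵀ = Xᵀv: [[264, 26]; [26, 7]]·[m, c]ᵀ = [-204, -14]ᵀ.
det = 264·7 − 26² = 1172.
m = ((-204)·7 − 26·(-14))/1172 = -266/293; c = (264·(-14) − 26·(-204))/1172 = 402/293.
At t = 5: v̂ = (-266/293)·(5) + (402/293)·(1) = -928/293.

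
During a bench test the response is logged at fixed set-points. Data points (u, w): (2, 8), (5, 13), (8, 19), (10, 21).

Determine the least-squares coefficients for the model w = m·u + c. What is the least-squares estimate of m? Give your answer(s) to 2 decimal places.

From the data, Σu·u = 193, Σu = 25, Σ1 = 4.
And Σu·w = 443, Σw = 61.
Determinant 193·4 − 25² = 147.
m = (443·4 − 25·61)/147 = 247/147; c = (193·61 − 25·443)/147 = 698/147.

m = 1.68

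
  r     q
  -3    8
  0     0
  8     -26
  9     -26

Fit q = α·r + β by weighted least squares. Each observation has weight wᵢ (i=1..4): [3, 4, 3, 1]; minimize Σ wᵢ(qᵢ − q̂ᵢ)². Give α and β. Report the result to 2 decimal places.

α = -3.05, β = -0.62

Sums needed: Σwᵢ·r·r = 300, Σwᵢ·r = 24, Σwᵢ·1 = 11.
Moment sums: Σwᵢ·r·q = -930, Σwᵢ·q = -80.
Normal equations: [[300, 24]; [24, 11]]·[α, β]ᵀ = [-930, -80]ᵀ.
Eliminating β: 11·(row 1) − 24·(row 2) gives 2724·α = 11·(-930) − 24·(-80) = -8310, so α = -1385/454.
Then β = ((-80) − 24·(-1385/454))/11 = -140/227.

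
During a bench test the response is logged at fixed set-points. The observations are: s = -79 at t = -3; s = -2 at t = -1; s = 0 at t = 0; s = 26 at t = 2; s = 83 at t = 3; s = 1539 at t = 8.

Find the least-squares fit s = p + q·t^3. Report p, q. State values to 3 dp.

XᵀX·[p, q]ᵀ = Xᵀs reads: 6·p + 519·q = 1567;  519·p + 263667·q = 792552.
Determinant 6·263667 − 519² = 1312641.
p = (1567·263667 − 519·792552)/1312641 = 610567/437547; q = (6·792552 − 519·1567)/1312641 = 1314013/437547.

p = 1.395, q = 3.003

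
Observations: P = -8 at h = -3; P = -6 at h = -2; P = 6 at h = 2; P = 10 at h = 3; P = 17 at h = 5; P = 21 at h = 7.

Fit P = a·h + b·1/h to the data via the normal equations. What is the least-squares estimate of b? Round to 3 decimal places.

The normal system AᵀA·[a, b]ᵀ = AᵀP is [[100, 6]; [6, 17257/22050]]·[a, b]ᵀ = [310, 92/5]ᵀ.
Eliminating b: (17257/22050)·(row 1) − 6·(row 2) gives (18638/441)·a = (17257/22050)·310 − 6·(92/5) = 58307/441, so a = 58307/18638.
Then b = ((92/5) − 6·(58307/18638))/(17257/22050) = -4410/9319.

b = -0.473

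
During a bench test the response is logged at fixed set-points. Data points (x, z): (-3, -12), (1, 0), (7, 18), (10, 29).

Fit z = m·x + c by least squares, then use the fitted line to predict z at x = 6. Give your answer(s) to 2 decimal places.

ẑ = 15.77

The normal equations are: 159·m + 15·c = 452;  15·m + 4·c = 35.
(Σx·x = 159, Σx = 15, Σ1 = 4, Σx·z = 452, Σz = 35.)
Determinant 159·4 − 15² = 411.
m = (452·4 − 15·35)/411 = 1283/411; c = (159·35 − 15·452)/411 = -405/137.
At x = 6: ẑ = (1283/411)·(6) + (-405/137)·(1) = 2161/137.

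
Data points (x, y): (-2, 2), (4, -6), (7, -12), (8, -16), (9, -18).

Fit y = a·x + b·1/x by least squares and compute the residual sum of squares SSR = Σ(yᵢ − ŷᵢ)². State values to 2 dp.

Entries of MᵀM: Σx·x = 214, Σx·1/x = 5, Σ1/x·1/x = 91669/254016.
Moment sums: Σx·y = -402, Σ1/x·y = -115/14.
MᵀM·[a, b]ᵀ = Mᵀy becomes [[214, 5]; [5, 91669/254016]]·[a, b]ᵀ = [-402, -115/14]ᵀ.
Determinant 214·(91669/254016) − 5² = 6633383/127008.
a = ((-402)·(91669/254016) − 5·(-115/14))/(6633383/127008) = -13209069/6633383; b = (214·(-115/14) − 5·(-402))/(6633383/127008) = 32024160/6633383.
Residuals: 2860708/6633383, 5029938/6633383, 8288007/6633383, -4464596/6633383, -4077513/6633383; SSR = 20914474/6633383.

SSR = 3.15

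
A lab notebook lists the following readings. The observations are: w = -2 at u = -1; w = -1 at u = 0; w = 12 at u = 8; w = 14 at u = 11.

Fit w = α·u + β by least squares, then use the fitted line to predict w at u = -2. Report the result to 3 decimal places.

ŵ = -3.443

Compute the Gram sums: Σu·u = 186, Σu = 18, Σ1 = 4.
Right-hand side: Σu·w = 252, Σw = 23.
Normal equations: [[186, 18]; [18, 4]]·[α, β]ᵀ = [252, 23]ᵀ.
Δ = 186·4 − 18² = 420.
α = (252·4 − 18·23)/420 = 99/70; β = (186·23 − 18·252)/420 = -43/70.
At u = -2: ŵ = (99/70)·(-2) + (-43/70)·(1) = -241/70.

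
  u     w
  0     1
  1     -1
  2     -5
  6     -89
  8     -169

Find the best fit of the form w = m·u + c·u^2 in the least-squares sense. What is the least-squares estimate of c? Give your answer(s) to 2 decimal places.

AᵀA·[m, c]ᵀ = Aᵀw reads: 105·m + 737·c = -1897;  737·m + 5409·c = -14041.
det = 105·5409 − 737² = 24776.
m = ((-1897)·5409 − 737·(-14041))/24776 = 10918/3097; c = (105·(-14041) − 737·(-1897))/24776 = -9527/3097.

c = -3.08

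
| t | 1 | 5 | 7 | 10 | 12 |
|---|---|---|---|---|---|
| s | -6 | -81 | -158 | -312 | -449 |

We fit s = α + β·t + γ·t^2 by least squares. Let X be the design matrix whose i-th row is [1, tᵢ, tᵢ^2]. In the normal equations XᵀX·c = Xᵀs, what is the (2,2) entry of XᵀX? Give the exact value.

Row 2 ↔ basis t, column 2 ↔ basis t, so (XᵀX)_{2,2} = Σᵢ (t)·(t) = (1)·(1) + (5)·(5) + (7)·(7) + (10)·(10) + (12)·(12) = 319.

319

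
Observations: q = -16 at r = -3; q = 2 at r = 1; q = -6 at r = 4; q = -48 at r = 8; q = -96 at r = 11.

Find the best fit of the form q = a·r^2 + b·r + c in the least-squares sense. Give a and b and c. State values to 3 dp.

Compute the Gram sums: Σr^2·r^2 = 19075, Σr^2·r = 1881, Σr^2 = 211, Σr·r = 211, Σr = 21, Σ1 = 5.
Right-hand side: Σr^2·q = -14926, Σr·q = -1414, Σq = -164.
AᵀA·[a, b, c]ᵀ = Aᵀq becomes [[19075, 1881, 211]; [1881, 211, 21]; [211, 21, 5]]·[a, b, c]ᵀ = [-14926, -1414, -164]ᵀ.
Inverting the 3×3 Gram matrix, [a, b, c]ᵀ = [-11679/11578, 26237/11578, 1450/5789]ᵀ.

a = -1.009, b = 2.266, c = 0.250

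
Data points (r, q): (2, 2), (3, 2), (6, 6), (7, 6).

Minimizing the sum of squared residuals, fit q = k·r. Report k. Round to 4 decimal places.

The normal equations are: 98·k = 88.
(Σr·r = 98, Σr·q = 88.)
Hence k = 88 / 98 ≈ 0.897959.

k = 0.8980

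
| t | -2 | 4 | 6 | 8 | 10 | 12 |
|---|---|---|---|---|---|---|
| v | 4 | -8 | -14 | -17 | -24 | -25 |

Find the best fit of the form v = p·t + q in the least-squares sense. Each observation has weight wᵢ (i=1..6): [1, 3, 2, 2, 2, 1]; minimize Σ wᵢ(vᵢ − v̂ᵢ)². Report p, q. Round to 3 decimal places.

From the data, Σwᵢ·t·t = 596, Σwᵢ·t = 70, Σwᵢ·1 = 11.
And Σwᵢ·t·v = -1324, Σwᵢ·v = -155.
So MᵀWM·[p, q]ᵀ = MᵀWv: [[596, 70]; [70, 11]]·[p, q]ᵀ = [-1324, -155]ᵀ.
Eliminating q: 11·(row 1) − 70·(row 2) gives 1656·p = 11·(-1324) − 70·(-155) = -3714, so p = -619/276.
Then q = ((-155) − 70·(-619/276))/11 = 25/138.

p = -2.243, q = 0.181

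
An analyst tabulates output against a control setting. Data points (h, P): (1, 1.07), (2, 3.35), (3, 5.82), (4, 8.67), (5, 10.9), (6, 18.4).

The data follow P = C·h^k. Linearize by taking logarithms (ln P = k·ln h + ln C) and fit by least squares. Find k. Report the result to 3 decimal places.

Let Y = ln P. Fitting Y = k·ln h + ln C by least squares:
Σln h = 6.5793, Σ(ln h)² = 9.4099, Σln P = 10.4989, Σln h·ln P = 14.8300.
Equations: 9.4099·k + 6.5793·ln C = 14.8300;  6.5793·k + 6·ln C = 10.4989.
Solving (det = 13.1729): k = 1.51106, ln C = 0.09288.

k = 1.511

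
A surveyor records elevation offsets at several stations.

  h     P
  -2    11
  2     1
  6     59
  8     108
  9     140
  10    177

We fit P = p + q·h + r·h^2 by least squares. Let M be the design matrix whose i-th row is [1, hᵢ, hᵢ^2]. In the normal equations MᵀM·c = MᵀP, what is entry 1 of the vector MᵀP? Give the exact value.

Entry 1 ↔ basis 1, so (MᵀP)_{1} = Σᵢ Pᵢ = (1)·(11) + (1)·(1) + (1)·(59) + (1)·(108) + (1)·(140) + (1)·(177) = 496.

496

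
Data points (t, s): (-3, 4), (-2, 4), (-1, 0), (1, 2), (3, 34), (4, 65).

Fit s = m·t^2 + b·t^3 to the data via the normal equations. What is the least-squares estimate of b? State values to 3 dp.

Normal-equation sums: Σt^2·t^2 = 436, Σt^2·t^3 = 992, Σt^3·t^3 = 5620.
Moment sums: Σt^2·s = 1400, Σt^3·s = 4940.
det = 436·5620 − 992² = 1466256.
m = (1400·5620 − 992·4940)/1466256 = 185470/91641; b = (436·4940 − 992·1400)/1466256 = 47815/91641.

b = 0.522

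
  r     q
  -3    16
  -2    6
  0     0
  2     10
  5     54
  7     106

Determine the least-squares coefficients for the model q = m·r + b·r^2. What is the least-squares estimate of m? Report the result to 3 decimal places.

m = 0.806

Entries of AᵀA: Σr·r = 91, Σr·r^2 = 441, Σr^2·r^2 = 3139.
Moment sums: Σr·q = 972, Σr^2·q = 6752.
So AᵀA·[m, b]ᵀ = Aᵀq: [[91, 441]; [441, 3139]]·[m, b]ᵀ = [972, 6752]ᵀ.
Determinant 91·3139 − 441² = 91168.
m = (972·3139 − 441·6752)/91168 = 18369/22792; b = (91·6752 − 441·972)/91168 = 6635/3256.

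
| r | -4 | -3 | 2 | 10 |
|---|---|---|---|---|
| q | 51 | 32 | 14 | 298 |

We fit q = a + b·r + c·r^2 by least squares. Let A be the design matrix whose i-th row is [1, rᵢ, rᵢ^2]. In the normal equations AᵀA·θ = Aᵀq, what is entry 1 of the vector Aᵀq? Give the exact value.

Entry 1 ↔ basis 1, so (Aᵀq)_{1} = Σᵢ qᵢ = (1)·(51) + (1)·(32) + (1)·(14) + (1)·(298) = 395.

395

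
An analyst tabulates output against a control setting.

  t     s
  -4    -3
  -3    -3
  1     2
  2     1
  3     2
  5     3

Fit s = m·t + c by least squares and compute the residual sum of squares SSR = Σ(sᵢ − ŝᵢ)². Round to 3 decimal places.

Compute the Gram sums: Σt·t = 64, Σt = 4, Σ1 = 6.
And Σt·s = 46, Σs = 2.
AᵀA·[m, c]ᵀ = Aᵀs becomes [[64, 4]; [4, 6]]·[m, c]ᵀ = [46, 2]ᵀ.
Eliminating c: 6·(row 1) − 4·(row 2) gives 368·m = 6·46 − 4·2 = 268, so m = 67/92.
Then c = (2 − 4·(67/92))/6 = -7/46.
Residuals: 3/46, -61/92, 131/92, -7/23, -3/92, -45/92; SSR = 129/46.

SSR = 2.804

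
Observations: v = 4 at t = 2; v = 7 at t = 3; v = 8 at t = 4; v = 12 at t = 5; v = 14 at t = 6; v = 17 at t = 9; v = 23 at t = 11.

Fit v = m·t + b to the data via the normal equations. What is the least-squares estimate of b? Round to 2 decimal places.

b = 0.86

XᵀX·[m, b]ᵀ = Xᵀv reads: 292·m + 40·b = 611;  40·m + 7·b = 85.
(Σt·t = 292, Σt = 40, Σ1 = 7, Σt·v = 611, Σv = 85.)
Determinant 292·7 − 40² = 444.
m = (611·7 − 40·85)/444 = 877/444; b = (292·85 − 40·611)/444 = 95/111.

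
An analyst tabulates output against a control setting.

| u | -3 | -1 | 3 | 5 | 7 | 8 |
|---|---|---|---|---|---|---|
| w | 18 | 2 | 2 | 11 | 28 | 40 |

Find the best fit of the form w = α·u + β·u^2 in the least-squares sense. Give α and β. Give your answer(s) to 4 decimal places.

Sums needed: Σu·u = 157, Σu·u^2 = 979, Σu^2·u^2 = 7285.
And Σu·w = 521, Σu^2·w = 4389.
So XᵀX·[α, β]ᵀ = Xᵀw: [[157, 979]; [979, 7285]]·[α, β]ᵀ = [521, 4389]ᵀ.
Δ = 157·7285 − 979² = 185304.
α = (521·7285 − 979·4389)/185304 = -250673/92652; β = (157·4389 − 979·521)/185304 = 89507/92652.

α = -2.7055, β = 0.9661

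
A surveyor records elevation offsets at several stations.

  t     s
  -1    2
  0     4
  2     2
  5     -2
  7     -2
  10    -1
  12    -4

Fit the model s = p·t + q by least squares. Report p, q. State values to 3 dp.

p = -0.507, q = 2.391

XᵀX·[p, q]ᵀ = Xᵀs reads: 323·p + 35·q = -80;  35·p + 7·q = -1.
Determinant 323·7 − 35² = 1036.
p = ((-80)·7 − 35·(-1))/1036 = -75/148; q = (323·(-1) − 35·(-80))/1036 = 2477/1036.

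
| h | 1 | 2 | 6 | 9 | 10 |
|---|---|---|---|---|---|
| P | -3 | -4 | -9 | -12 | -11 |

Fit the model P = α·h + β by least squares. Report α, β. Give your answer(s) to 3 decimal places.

α = -0.991, β = -2.252

Normal-equation sums: Σh·h = 222, Σh = 28, Σ1 = 5.
And Σh·P = -283, ΣP = -39.
AᵀA·[α, β]ᵀ = AᵀP becomes [[222, 28]; [28, 5]]·[α, β]ᵀ = [-283, -39]ᵀ.
Eliminating β: 5·(row 1) − 28·(row 2) gives 326·α = 5·(-283) − 28·(-39) = -323, so α = -323/326.
Then β = ((-39) − 28·(-323/326))/5 = -367/163.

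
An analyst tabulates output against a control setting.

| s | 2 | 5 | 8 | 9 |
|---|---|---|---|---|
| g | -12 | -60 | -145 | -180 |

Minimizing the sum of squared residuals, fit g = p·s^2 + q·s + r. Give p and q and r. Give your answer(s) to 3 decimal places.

p = -1.985, q = -2.233, r = 0.491

The normal system AᵀA·[p, q, r]ᵀ = Aᵀg is [[11298, 1374, 174]; [1374, 174, 24]; [174, 24, 4]]·[p, q, r]ᵀ = [-25408, -3104, -397]ᵀ.
Inverting the 3×3 Gram matrix, [p, q, r]ᵀ = [-131/66, -67/30, 27/55]ᵀ.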